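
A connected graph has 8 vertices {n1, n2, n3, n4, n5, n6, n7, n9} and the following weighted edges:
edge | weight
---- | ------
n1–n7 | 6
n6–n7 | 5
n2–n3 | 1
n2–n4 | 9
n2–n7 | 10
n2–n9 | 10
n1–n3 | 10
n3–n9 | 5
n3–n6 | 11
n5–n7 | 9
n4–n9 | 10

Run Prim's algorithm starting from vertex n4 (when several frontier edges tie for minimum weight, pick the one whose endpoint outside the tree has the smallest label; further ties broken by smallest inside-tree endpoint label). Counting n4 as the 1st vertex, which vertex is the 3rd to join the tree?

n3

Grow the tree from n4 using Prim:
Step 1: frontier [n2–n4 9, n4–n9 10] → take n2–n4 (9); add n2.
Step 2: frontier [n2–n3 1, n2–n7 10, n2–n9 10, n4–n9 10] → take n2–n3 (1); add n3.
Step 3: frontier [n2–n7 10, n2–n9 10, n3–n9 5, n1–n3 10, n3–n6 11, n4–n9 10] → take n3–n9 (5); add n9.
Step 4: frontier [n2–n7 10, n1–n3 10, n3–n6 11] → take n1–n3 (10); add n1.
Step 5: frontier [n1–n7 6, n2–n7 10, n3–n6 11] → take n1–n7 (6); add n7.
Step 6: frontier [n3–n6 11, n6–n7 5, n5–n7 9] → take n6–n7 (5); add n6.
Step 7: frontier [n5–n7 9] → take n5–n7 (9); add n5.
Vertex order: n4, n2, n3, n9, n1, n7, n6, n5. The 3rd vertex is n3.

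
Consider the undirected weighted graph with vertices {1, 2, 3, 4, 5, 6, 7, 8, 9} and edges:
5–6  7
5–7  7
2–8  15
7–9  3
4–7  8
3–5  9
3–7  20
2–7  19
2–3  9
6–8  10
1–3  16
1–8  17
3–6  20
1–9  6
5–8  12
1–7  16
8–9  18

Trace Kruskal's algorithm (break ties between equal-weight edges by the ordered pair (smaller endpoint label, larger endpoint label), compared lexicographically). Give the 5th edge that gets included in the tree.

4-7

Sort edges by weight, then run Kruskal:
7–9 (3): add — endpoints in different components.
1–9 (6): add — endpoints in different components.
5–6 (7): add — endpoints in different components.
5–7 (7): add — endpoints in different components.
4–7 (8): add — endpoints in different components.
2–3 (9): add — endpoints in different components.
3–5 (9): add — endpoints in different components.
6–8 (10): add — endpoints in different components.
The 5th edge added is 4–7.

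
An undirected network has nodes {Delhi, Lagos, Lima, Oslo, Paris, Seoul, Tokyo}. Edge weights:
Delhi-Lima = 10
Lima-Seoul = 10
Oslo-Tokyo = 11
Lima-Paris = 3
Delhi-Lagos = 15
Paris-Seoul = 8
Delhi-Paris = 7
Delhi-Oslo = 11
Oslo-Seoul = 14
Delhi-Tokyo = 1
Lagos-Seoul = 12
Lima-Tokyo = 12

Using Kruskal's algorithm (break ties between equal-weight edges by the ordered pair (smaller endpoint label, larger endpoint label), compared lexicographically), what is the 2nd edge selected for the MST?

Kruskal's algorithm — process edges by increasing weight (ties by edge label):
Delhi-Tokyo (1): add. Components now {Delhi,Tokyo} {Oslo} {Paris} {Lagos} {Seoul} {Lima}
Lima-Paris (3): add. Components now {Delhi,Tokyo} {Oslo} {Lima,Paris} {Lagos} {Seoul}
Delhi-Paris (7): add. Components now {Delhi,Lima,Paris,Tokyo} {Oslo} {Lagos} {Seoul}
Paris-Seoul (8): add. Components now {Delhi,Lima,Paris,Seoul,Tokyo} {Oslo} {Lagos}
Delhi-Lima (10): skip — Delhi and Lima already connected.
Lima-Seoul (10): skip — Seoul and Lima already connected.
Delhi-Oslo (11): add. Components now {Delhi,Lima,Oslo,Paris,Seoul,Tokyo} {Lagos}
Oslo-Tokyo (11): skip — Tokyo and Oslo already connected.
Lagos-Seoul (12): add. Components now {Delhi,Lagos,Lima,Oslo,Paris,Seoul,Tokyo}
The 2nd edge added is Lima-Paris.

Lima-Paris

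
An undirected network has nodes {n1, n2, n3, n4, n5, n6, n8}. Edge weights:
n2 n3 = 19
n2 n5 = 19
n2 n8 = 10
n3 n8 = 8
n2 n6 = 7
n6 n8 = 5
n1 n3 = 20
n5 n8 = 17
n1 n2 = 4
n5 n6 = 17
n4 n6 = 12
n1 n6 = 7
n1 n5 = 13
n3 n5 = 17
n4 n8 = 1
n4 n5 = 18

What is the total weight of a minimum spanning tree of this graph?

38

Sort edges by weight, then run Kruskal:
n4 n8 (1): add — endpoints in different components.
n1 n2 (4): add — endpoints in different components.
n6 n8 (5): add — endpoints in different components.
n1 n6 (7): add — endpoints in different components.
n2 n6 (7): skip — n6 and n2 already connected.
n3 n8 (8): add — endpoints in different components.
n2 n8 (10): skip — n8 and n2 already connected.
n4 n6 (12): skip — n6 and n4 already connected.
n1 n5 (13): add — endpoints in different components.
MST edges: n4 n8, n1 n2, n6 n8, n1 n6, n3 n8, n1 n5; total weight 1+4+5+7+8+13 = 38.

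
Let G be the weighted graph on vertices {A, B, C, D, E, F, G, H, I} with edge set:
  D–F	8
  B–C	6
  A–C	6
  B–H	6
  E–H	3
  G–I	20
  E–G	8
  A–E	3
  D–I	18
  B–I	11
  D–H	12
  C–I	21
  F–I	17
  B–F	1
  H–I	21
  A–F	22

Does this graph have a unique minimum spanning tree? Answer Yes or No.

Sort edges by weight, then run Kruskal:
B–F (1): add — endpoints in different components.
A–E (3): add — endpoints in different components.
E–H (3): add — endpoints in different components.
A–C (6): add — endpoints in different components.
B–C (6): add — endpoints in different components.
B–H (6): skip — B and H already connected.
D–F (8): add — endpoints in different components.
E–G (8): add — endpoints in different components.
B–I (11): add — endpoints in different components.
Non-tree edge B–H has weight 6, equal to the heaviest edge on its tree cycle — swapping gives another MST of the same weight. Not unique.

No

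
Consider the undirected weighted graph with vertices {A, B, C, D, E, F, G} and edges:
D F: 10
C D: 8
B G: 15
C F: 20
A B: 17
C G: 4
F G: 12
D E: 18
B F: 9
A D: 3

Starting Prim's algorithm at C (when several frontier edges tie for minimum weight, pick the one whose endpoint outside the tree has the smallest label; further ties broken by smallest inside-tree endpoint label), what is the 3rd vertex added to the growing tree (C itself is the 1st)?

Prim, starting at C.
Step 1: cheapest edge leaving the tree is C G (4); add G.
Step 2: cheapest edge leaving the tree is C D (8); add D.
Step 3: cheapest edge leaving the tree is A D (3); add A.
Step 4: cheapest edge leaving the tree is D F (10); add F.
Step 5: cheapest edge leaving the tree is B F (9); add B.
Step 6: cheapest edge leaving the tree is D E (18); add E.
Vertex order: C, G, D, A, F, B, E. The 3rd vertex is D.

D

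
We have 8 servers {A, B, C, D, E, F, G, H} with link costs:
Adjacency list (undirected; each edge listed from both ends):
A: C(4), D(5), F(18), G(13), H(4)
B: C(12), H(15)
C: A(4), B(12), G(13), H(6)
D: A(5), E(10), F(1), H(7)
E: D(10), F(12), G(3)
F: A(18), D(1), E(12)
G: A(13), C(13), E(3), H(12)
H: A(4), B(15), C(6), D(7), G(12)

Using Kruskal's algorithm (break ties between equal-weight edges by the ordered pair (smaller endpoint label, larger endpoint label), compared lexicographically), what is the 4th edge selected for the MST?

A-H

Sort edges by weight, then run Kruskal:
D F (1): add — endpoints in different components.
E G (3): add — endpoints in different components.
A C (4): add — endpoints in different components.
A H (4): add — endpoints in different components.
A D (5): add — endpoints in different components.
C H (6): skip — C and H already connected.
D H (7): skip — D and H already connected.
D E (10): add — endpoints in different components.
B C (12): add — endpoints in different components.
The 4th edge added is A H.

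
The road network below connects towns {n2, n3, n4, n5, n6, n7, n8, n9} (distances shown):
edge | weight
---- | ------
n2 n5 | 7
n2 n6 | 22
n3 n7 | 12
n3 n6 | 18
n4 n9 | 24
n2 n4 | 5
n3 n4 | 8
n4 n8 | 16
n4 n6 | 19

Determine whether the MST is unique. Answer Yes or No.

Yes

Sort edges by weight, then run Kruskal:
n2 n4 (5): add — endpoints in different components.
n2 n5 (7): add — endpoints in different components.
n3 n4 (8): add — endpoints in different components.
n3 n7 (12): add — endpoints in different components.
n4 n8 (16): add — endpoints in different components.
n3 n6 (18): add — endpoints in different components.
n4 n6 (19): skip — n4 and n6 already connected.
n2 n6 (22): skip — n6 and n2 already connected.
n4 n9 (24): add — endpoints in different components.
Every non-tree edge has weight strictly greater than the heaviest edge on the tree path between its endpoints, so the MST is unique.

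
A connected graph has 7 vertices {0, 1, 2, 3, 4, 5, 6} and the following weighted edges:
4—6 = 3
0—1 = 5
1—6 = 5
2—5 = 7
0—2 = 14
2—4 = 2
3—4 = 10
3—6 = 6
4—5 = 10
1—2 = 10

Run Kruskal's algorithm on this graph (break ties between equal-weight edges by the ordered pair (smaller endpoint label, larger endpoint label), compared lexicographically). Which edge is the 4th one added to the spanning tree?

Sort edges by weight, then run Kruskal:
2—4 (2): add — endpoints in different components.
4—6 (3): add — endpoints in different components.
0—1 (5): add — endpoints in different components.
1—6 (5): add — endpoints in different components.
3—6 (6): add — endpoints in different components.
2—5 (7): add — endpoints in different components.
The 4th edge added is 1—6.

1-6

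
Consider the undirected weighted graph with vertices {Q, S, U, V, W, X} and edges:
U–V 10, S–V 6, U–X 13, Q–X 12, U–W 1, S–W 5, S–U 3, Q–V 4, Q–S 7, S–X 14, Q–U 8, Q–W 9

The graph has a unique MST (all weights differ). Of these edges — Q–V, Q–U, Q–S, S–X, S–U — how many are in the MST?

Kruskal's algorithm — process edges by increasing weight (ties by edge label):
U–W (1): add — endpoints in different components.
S–U (3): add — endpoints in different components.
Q–V (4): add — endpoints in different components.
S–W (5): skip — W and S already connected.
S–V (6): add — endpoints in different components.
Q–S (7): skip — Q and S already connected.
Q–U (8): skip — Q and U already connected.
Q–W (9): skip — Q and W already connected.
U–V (10): skip — V and U already connected.
Q–X (12): add — endpoints in different components.
MST edge set: {U–W, S–U, Q–V, S–V, Q–X}.
Of the listed edges, {Q–V, S–U} are in the MST → 2.

2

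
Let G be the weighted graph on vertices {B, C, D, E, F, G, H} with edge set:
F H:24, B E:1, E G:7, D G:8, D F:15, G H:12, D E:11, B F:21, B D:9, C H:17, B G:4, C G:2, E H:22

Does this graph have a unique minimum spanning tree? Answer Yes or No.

Sort edges by weight, then run Kruskal:
B E (1): add — endpoints in different components.
C G (2): add — endpoints in different components.
B G (4): add — endpoints in different components.
E G (7): skip — E and G already connected.
D G (8): add — endpoints in different components.
B D (9): skip — B and D already connected.
D E (11): skip — D and E already connected.
G H (12): add — endpoints in different components.
D F (15): add — endpoints in different components.
Every non-tree edge has weight strictly greater than the heaviest edge on the tree path between its endpoints, so the MST is unique.

Yes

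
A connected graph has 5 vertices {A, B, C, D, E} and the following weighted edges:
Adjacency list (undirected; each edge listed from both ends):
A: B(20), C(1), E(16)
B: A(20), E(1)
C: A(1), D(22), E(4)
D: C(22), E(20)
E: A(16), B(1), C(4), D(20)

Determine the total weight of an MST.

Grow the tree from A using Prim:
Step 1: cheapest edge leaving the tree is A—C (1); add C.
Step 2: cheapest edge leaving the tree is C—E (4); add E.
Step 3: cheapest edge leaving the tree is B—E (1); add B.
Step 4: cheapest edge leaving the tree is D—E (20); add D.
MST edges: A—C, C—E, B—E, D—E; total weight 1+4+1+20 = 26.

26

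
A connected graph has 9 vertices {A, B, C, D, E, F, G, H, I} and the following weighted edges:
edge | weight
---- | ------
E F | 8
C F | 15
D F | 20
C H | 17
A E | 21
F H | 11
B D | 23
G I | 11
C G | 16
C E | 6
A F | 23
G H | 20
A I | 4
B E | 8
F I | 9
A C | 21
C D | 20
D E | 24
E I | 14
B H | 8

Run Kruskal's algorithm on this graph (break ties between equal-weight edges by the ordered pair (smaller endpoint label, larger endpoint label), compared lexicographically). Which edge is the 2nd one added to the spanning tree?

C-E

Kruskal: consider edges lightest-first.
A I (4): add — endpoints in different components.
C E (6): add — endpoints in different components.
B E (8): add — endpoints in different components.
B H (8): add — endpoints in different components.
E F (8): add — endpoints in different components.
F I (9): add — endpoints in different components.
F H (11): skip — F and H already connected.
G I (11): add — endpoints in different components.
E I (14): skip — E and I already connected.
C F (15): skip — C and F already connected.
C G (16): skip — C and G already connected.
C H (17): skip — C and H already connected.
C D (20): add — endpoints in different components.
The 2nd edge added is C E.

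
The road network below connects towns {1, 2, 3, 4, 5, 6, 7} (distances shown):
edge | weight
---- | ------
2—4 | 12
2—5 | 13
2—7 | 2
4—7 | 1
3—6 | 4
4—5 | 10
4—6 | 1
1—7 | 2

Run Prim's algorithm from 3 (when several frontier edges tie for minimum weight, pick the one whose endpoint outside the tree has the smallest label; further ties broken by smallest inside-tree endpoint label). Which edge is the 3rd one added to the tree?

4-7

Prim's algorithm from 3:
Step 1: cheapest edge leaving the tree is 3—6 (4); add 6.
Step 2: cheapest edge leaving the tree is 4—6 (1); add 4.
Step 3: cheapest edge leaving the tree is 4—7 (1); add 7.
Step 4: cheapest edge leaving the tree is 1—7 (2); add 1.
Step 5: cheapest edge leaving the tree is 2—7 (2); add 2.
Step 6: cheapest edge leaving the tree is 4—5 (10); add 5.
The 3rd edge added is 4—7.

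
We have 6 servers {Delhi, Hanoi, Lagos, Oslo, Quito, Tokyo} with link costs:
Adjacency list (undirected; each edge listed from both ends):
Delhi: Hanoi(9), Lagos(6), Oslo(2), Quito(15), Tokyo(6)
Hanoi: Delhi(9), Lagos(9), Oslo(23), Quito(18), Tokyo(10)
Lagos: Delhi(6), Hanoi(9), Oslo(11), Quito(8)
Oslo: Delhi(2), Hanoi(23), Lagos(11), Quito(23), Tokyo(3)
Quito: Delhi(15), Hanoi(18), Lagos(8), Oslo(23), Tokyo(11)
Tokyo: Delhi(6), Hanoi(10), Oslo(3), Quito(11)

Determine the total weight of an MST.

Sort edges by weight, then run Kruskal:
Delhi-Oslo (2): add — endpoints in different components.
Oslo-Tokyo (3): add — endpoints in different components.
Delhi-Lagos (6): add — endpoints in different components.
Delhi-Tokyo (6): skip — Delhi and Tokyo already connected.
Lagos-Quito (8): add — endpoints in different components.
Delhi-Hanoi (9): add — endpoints in different components.
MST edges: Delhi-Oslo, Oslo-Tokyo, Delhi-Lagos, Lagos-Quito, Delhi-Hanoi; total weight 2+3+6+8+9 = 28.

28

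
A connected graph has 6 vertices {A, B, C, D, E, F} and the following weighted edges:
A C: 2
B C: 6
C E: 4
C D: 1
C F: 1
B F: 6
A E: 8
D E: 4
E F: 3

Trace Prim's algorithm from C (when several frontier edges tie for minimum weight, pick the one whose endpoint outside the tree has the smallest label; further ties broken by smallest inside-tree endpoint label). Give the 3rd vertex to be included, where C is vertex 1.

Grow the tree from C using Prim:
Step 1: frontier [C D 1, C F 1, A C 2, C E 4, B C 6] → take C D (1); add D.
Step 2: frontier [C F 1, A C 2, C E 4, B C 6, D E 4] → take C F (1); add F.
Step 3: frontier [A C 2, C E 4, B C 6, D E 4, E F 3, B F 6] → take A C (2); add A.
Step 4: frontier [A E 8, C E 4, B C 6, D E 4, E F 3, B F 6] → take E F (3); add E.
Step 5: frontier [B C 6, B F 6] → take B C (6); add B.
Vertex order: C, D, F, A, E, B. The 3rd vertex is F.

F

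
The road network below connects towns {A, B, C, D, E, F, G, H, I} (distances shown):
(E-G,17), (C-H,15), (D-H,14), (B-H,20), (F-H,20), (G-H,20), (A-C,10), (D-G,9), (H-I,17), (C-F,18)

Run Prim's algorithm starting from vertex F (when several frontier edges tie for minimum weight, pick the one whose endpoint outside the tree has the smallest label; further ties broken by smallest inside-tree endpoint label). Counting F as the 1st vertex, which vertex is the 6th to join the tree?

Grow the tree from F using Prim:
Step 1: frontier [C-F 18, F-H 20] → take C-F (18); add C.
Step 2: frontier [A-C 10, C-H 15, F-H 20] → take A-C (10); add A.
Step 3: frontier [C-H 15, F-H 20] → take C-H (15); add H.
Step 4: frontier [D-H 14, H-I 17, B-H 20, G-H 20] → take D-H (14); add D.
Step 5: frontier [D-G 9, H-I 17, B-H 20, G-H 20] → take D-G (9); add G.
Step 6: frontier [E-G 17, H-I 17, B-H 20] → take E-G (17); add E.
Step 7: frontier [H-I 17, B-H 20] → take H-I (17); add I.
Step 8: frontier [B-H 20] → take B-H (20); add B.
Vertex order: F, C, A, H, D, G, E, I, B. The 6th vertex is G.

G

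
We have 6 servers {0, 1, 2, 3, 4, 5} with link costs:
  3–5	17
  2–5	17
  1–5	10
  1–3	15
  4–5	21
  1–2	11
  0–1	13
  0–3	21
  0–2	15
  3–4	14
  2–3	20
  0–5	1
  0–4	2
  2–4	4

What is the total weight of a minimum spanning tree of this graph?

31

Sort edges by weight, then run Kruskal:
0–5 (1): add. Components now {0,5} {1} {2} {3} {4}
0–4 (2): add. Components now {0,4,5} {1} {2} {3}
2–4 (4): add. Components now {0,2,4,5} {1} {3}
1–5 (10): add. Components now {0,1,2,4,5} {3}
1–2 (11): skip — 1 and 2 already connected.
0–1 (13): skip — 0 and 1 already connected.
3–4 (14): add. Components now {0,1,2,3,4,5}
MST edges: 0–5, 0–4, 2–4, 1–5, 3–4; total weight 1+2+4+10+14 = 31.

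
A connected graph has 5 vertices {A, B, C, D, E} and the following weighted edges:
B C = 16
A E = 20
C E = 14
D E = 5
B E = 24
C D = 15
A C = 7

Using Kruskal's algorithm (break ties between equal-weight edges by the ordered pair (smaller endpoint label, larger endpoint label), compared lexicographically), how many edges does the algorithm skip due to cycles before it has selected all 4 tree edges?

Sort edges by weight, then run Kruskal:
D E (5): add. Components now {A} {B} {C} {D,E}
A C (7): add. Components now {A,C} {B} {D,E}
C E (14): add. Components now {A,C,D,E} {B}
C D (15): skip — C and D already connected.
B C (16): add. Components now {A,B,C,D,E}
Edges rejected before the tree was complete: 1.

1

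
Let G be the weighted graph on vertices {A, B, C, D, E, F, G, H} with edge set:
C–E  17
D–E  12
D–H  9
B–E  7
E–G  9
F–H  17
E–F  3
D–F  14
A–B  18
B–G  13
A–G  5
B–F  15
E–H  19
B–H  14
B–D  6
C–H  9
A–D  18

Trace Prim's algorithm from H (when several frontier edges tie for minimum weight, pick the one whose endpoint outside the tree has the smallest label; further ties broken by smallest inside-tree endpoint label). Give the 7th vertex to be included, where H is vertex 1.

G

Prim, starting at H.
Step 1: cheapest edge leaving the tree is C–H (9); add C.
Step 2: cheapest edge leaving the tree is D–H (9); add D.
Step 3: cheapest edge leaving the tree is B–D (6); add B.
Step 4: cheapest edge leaving the tree is B–E (7); add E.
Step 5: cheapest edge leaving the tree is E–F (3); add F.
Step 6: cheapest edge leaving the tree is E–G (9); add G.
Step 7: cheapest edge leaving the tree is A–G (5); add A.
Vertex order: H, C, D, B, E, F, G, A. The 7th vertex is G.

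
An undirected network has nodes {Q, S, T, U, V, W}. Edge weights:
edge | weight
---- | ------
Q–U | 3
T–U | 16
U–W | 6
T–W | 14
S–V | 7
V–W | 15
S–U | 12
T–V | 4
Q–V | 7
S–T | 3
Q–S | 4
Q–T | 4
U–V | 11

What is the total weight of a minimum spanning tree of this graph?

Kruskal's algorithm — process edges by increasing weight (ties by edge label):
Q–U (3): add — endpoints in different components.
S–T (3): add — endpoints in different components.
Q–S (4): add — endpoints in different components.
Q–T (4): skip — Q and T already connected.
T–V (4): add — endpoints in different components.
U–W (6): add — endpoints in different components.
MST edges: Q–U, S–T, Q–S, T–V, U–W; total weight 3+3+4+4+6 = 20.

20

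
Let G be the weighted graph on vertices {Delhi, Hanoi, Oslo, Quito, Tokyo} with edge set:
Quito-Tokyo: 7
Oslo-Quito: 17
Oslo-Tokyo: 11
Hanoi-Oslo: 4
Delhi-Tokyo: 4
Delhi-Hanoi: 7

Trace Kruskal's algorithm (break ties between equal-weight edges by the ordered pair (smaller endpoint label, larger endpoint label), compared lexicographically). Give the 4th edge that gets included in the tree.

Kruskal: consider edges lightest-first.
Delhi-Tokyo (4): add — endpoints in different components.
Hanoi-Oslo (4): add — endpoints in different components.
Delhi-Hanoi (7): add — endpoints in different components.
Quito-Tokyo (7): add — endpoints in different components.
The 4th edge added is Quito-Tokyo.

Quito-Tokyo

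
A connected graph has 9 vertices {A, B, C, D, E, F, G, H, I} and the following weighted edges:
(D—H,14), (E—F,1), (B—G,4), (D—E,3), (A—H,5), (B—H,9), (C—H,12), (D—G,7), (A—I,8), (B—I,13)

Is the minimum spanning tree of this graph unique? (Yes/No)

Kruskal's algorithm — process edges by increasing weight (ties by edge label):
E—F (1): add — endpoints in different components.
D—E (3): add — endpoints in different components.
B—G (4): add — endpoints in different components.
A—H (5): add — endpoints in different components.
D—G (7): add — endpoints in different components.
A—I (8): add — endpoints in different components.
B—H (9): add — endpoints in different components.
C—H (12): add — endpoints in different components.
Every non-tree edge has weight strictly greater than the heaviest edge on the tree path between its endpoints, so the MST is unique.

Yes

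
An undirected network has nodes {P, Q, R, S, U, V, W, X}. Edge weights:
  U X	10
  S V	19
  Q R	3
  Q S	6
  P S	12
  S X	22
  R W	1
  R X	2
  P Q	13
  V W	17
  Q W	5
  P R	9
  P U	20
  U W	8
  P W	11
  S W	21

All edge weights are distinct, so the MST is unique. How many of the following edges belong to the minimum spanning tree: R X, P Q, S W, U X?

Kruskal: consider edges lightest-first.
R W (1): add — endpoints in different components.
R X (2): add — endpoints in different components.
Q R (3): add — endpoints in different components.
Q W (5): skip — Q and W already connected.
Q S (6): add — endpoints in different components.
U W (8): add — endpoints in different components.
P R (9): add — endpoints in different components.
U X (10): skip — U and X already connected.
P W (11): skip — P and W already connected.
P S (12): skip — P and S already connected.
P Q (13): skip — Q and P already connected.
V W (17): add — endpoints in different components.
MST edge set: {R W, R X, Q R, Q S, U W, P R, V W}.
Of the listed edges, {R X} are in the MST → 1.

1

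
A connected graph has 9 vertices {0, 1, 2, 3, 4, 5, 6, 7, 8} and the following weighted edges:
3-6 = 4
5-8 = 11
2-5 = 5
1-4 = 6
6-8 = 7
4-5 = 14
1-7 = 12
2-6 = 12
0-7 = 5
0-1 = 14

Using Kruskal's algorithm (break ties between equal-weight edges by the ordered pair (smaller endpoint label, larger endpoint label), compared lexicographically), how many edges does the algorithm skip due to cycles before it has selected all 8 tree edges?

Sort edges by weight, then run Kruskal:
3-6 (4): add — endpoints in different components.
0-7 (5): add — endpoints in different components.
2-5 (5): add — endpoints in different components.
1-4 (6): add — endpoints in different components.
6-8 (7): add — endpoints in different components.
5-8 (11): add — endpoints in different components.
1-7 (12): add — endpoints in different components.
2-6 (12): skip — 2 and 6 already connected.
0-1 (14): skip — 0 and 1 already connected.
4-5 (14): add — endpoints in different components.
Edges rejected before the tree was complete: 2.

2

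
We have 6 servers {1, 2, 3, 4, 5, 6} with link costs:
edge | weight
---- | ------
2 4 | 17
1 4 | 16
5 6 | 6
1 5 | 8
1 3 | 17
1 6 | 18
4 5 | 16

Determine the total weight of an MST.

64

Prim, starting at 4.
Step 1: cheapest edge leaving the tree is 1 4 (16); add 1.
Step 2: cheapest edge leaving the tree is 1 5 (8); add 5.
Step 3: cheapest edge leaving the tree is 5 6 (6); add 6.
Step 4: cheapest edge leaving the tree is 2 4 (17); add 2.
Step 5: cheapest edge leaving the tree is 1 3 (17); add 3.
MST edges: 1 4, 1 5, 5 6, 2 4, 1 3; total weight 16+8+6+17+17 = 64.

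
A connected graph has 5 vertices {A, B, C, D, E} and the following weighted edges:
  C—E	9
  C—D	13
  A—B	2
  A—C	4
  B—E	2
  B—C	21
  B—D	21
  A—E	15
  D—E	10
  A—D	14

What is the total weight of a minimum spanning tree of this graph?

Prim's algorithm from C:
Step 1: frontier [A—C 4, C—E 9, C—D 13, B—C 21] → take A—C (4); add A.
Step 2: frontier [A—B 2, A—D 14, A—E 15, C—E 9, C—D 13, B—C 21] → take A—B (2); add B.
Step 3: frontier [A—D 14, A—E 15, B—E 2, B—D 21, C—E 9, C—D 13] → take B—E (2); add E.
Step 4: frontier [A—D 14, B—D 21, C—D 13, D—E 10] → take D—E (10); add D.
MST edges: A—C, A—B, B—E, D—E; total weight 4+2+2+10 = 18.

18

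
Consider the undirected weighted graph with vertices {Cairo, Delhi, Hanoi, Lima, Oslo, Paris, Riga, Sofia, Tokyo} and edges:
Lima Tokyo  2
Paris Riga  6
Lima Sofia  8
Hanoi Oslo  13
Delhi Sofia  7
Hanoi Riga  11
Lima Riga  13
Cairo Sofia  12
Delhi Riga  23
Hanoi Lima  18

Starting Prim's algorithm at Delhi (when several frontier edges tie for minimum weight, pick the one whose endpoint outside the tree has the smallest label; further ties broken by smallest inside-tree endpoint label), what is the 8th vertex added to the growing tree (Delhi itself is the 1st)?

Hanoi

Prim's algorithm from Delhi:
Step 1: cheapest edge leaving the tree is Delhi Sofia (7); add Sofia.
Step 2: cheapest edge leaving the tree is Lima Sofia (8); add Lima.
Step 3: cheapest edge leaving the tree is Lima Tokyo (2); add Tokyo.
Step 4: cheapest edge leaving the tree is Cairo Sofia (12); add Cairo.
Step 5: cheapest edge leaving the tree is Lima Riga (13); add Riga.
Step 6: cheapest edge leaving the tree is Paris Riga (6); add Paris.
Step 7: cheapest edge leaving the tree is Hanoi Riga (11); add Hanoi.
Step 8: cheapest edge leaving the tree is Hanoi Oslo (13); add Oslo.
Vertex order: Delhi, Sofia, Lima, Tokyo, Cairo, Riga, Paris, Hanoi, Oslo. The 8th vertex is Hanoi.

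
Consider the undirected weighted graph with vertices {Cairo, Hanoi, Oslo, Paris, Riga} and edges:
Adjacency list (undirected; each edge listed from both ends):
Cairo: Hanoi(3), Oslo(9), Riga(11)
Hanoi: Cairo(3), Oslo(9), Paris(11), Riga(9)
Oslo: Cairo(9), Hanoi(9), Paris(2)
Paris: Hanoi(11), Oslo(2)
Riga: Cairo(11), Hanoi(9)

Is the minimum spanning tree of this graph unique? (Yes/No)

No

Sort edges by weight, then run Kruskal:
Oslo–Paris (2): add — endpoints in different components.
Cairo–Hanoi (3): add — endpoints in different components.
Cairo–Oslo (9): add — endpoints in different components.
Hanoi–Oslo (9): skip — Hanoi and Oslo already connected.
Hanoi–Riga (9): add — endpoints in different components.
Non-tree edge Hanoi–Oslo has weight 9, equal to the heaviest edge on its tree cycle — swapping gives another MST of the same weight. Not unique.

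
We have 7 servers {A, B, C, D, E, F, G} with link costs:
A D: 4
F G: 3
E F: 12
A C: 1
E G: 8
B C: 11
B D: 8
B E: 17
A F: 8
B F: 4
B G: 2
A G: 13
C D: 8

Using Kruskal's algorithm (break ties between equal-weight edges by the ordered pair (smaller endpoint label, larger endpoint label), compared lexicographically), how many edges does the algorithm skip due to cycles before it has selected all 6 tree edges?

Kruskal's algorithm — process edges by increasing weight (ties by edge label):
A C (1): add — endpoints in different components.
B G (2): add — endpoints in different components.
F G (3): add — endpoints in different components.
A D (4): add — endpoints in different components.
B F (4): skip — B and F already connected.
A F (8): add — endpoints in different components.
B D (8): skip — B and D already connected.
C D (8): skip — C and D already connected.
E G (8): add — endpoints in different components.
Edges rejected before the tree was complete: 3.

3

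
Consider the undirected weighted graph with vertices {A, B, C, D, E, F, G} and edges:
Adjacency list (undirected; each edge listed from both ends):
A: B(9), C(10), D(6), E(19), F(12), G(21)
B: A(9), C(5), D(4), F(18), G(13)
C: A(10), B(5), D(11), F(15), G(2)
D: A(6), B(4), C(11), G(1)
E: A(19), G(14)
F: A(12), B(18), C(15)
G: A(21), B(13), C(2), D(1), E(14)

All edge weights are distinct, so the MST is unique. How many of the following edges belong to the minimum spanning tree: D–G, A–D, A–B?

Kruskal's algorithm — process edges by increasing weight (ties by edge label):
D–G (1): add. Components now {A} {B} {C} {D,G} {E} {F}
C–G (2): add. Components now {A} {B} {C,D,G} {E} {F}
B–D (4): add. Components now {A} {B,C,D,G} {E} {F}
B–C (5): skip — B and C already connected.
A–D (6): add. Components now {A,B,C,D,G} {E} {F}
A–B (9): skip — A and B already connected.
A–C (10): skip — A and C already connected.
C–D (11): skip — C and D already connected.
A–F (12): add. Components now {A,B,C,D,F,G} {E}
B–G (13): skip — B and G already connected.
E–G (14): add. Components now {A,B,C,D,E,F,G}
MST edge set: {D–G, C–G, B–D, A–D, A–F, E–G}.
Of the listed edges, {D–G, A–D} are in the MST → 2.

2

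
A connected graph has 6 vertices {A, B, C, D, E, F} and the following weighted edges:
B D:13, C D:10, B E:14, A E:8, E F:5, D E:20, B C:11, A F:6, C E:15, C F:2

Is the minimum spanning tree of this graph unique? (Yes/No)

Yes

Kruskal: consider edges lightest-first.
C F (2): add. Components now {A} {B} {C,F} {D} {E}
E F (5): add. Components now {A} {B} {C,E,F} {D}
A F (6): add. Components now {A,C,E,F} {B} {D}
A E (8): skip — A and E already connected.
C D (10): add. Components now {A,C,D,E,F} {B}
B C (11): add. Components now {A,B,C,D,E,F}
Every non-tree edge has weight strictly greater than the heaviest edge on the tree path between its endpoints, so the MST is unique.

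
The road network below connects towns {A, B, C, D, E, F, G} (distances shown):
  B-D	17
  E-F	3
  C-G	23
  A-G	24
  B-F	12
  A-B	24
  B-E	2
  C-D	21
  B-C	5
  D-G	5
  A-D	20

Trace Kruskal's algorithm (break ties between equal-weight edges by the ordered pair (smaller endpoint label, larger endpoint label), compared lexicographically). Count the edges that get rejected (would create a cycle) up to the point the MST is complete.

Kruskal's algorithm — process edges by increasing weight (ties by edge label):
B-E (2): add — endpoints in different components.
E-F (3): add — endpoints in different components.
B-C (5): add — endpoints in different components.
D-G (5): add — endpoints in different components.
B-F (12): skip — B and F already connected.
B-D (17): add — endpoints in different components.
A-D (20): add — endpoints in different components.
Edges rejected before the tree was complete: 1.

1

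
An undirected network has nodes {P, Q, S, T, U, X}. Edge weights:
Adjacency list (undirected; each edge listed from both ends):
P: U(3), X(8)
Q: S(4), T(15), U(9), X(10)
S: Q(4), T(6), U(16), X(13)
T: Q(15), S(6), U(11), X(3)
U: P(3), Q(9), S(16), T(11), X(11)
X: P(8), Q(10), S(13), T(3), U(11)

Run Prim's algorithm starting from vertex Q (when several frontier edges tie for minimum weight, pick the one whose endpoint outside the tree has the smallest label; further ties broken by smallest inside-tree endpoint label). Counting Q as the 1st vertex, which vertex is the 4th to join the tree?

Prim, starting at Q.
Step 1: frontier [Q S 4, Q U 9, Q X 10, Q T 15] → take Q S (4); add S.
Step 2: frontier [Q U 9, Q X 10, Q T 15, S T 6, S X 13, S U 16] → take S T (6); add T.
Step 3: frontier [Q U 9, Q X 10, S X 13, S U 16, T X 3, T U 11] → take T X (3); add X.
Step 4: frontier [Q U 9, S U 16, T U 11, P X 8, U X 11] → take P X (8); add P.
Step 5: frontier [P U 3, Q U 9, S U 16, T U 11, U X 11] → take P U (3); add U.
Vertex order: Q, S, T, X, P, U. The 4th vertex is X.

X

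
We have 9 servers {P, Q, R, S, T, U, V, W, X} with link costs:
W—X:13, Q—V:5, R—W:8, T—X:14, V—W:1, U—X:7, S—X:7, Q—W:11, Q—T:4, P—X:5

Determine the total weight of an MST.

Sort edges by weight, then run Kruskal:
V—W (1): add — endpoints in different components.
Q—T (4): add — endpoints in different components.
P—X (5): add — endpoints in different components.
Q—V (5): add — endpoints in different components.
S—X (7): add — endpoints in different components.
U—X (7): add — endpoints in different components.
R—W (8): add — endpoints in different components.
Q—W (11): skip — W and Q already connected.
W—X (13): add — endpoints in different components.
MST edges: V—W, Q—T, P—X, Q—V, S—X, U—X, R—W, W—X; total weight 1+4+5+5+7+7+8+13 = 50.

50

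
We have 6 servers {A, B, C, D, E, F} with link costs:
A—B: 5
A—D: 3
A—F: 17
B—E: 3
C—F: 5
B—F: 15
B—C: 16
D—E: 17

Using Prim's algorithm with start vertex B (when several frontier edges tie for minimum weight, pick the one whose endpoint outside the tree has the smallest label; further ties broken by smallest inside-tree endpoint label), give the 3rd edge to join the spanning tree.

Prim, starting at B.
Step 1: frontier [B—E 3, A—B 5, B—F 15, B—C 16] → take B—E (3); add E.
Step 2: frontier [A—B 5, B—F 15, B—C 16, D—E 17] → take A—B (5); add A.
Step 3: frontier [A—D 3, A—F 17, B—F 15, B—C 16, D—E 17] → take A—D (3); add D.
Step 4: frontier [A—F 17, B—F 15, B—C 16] → take B—F (15); add F.
Step 5: frontier [B—C 16, C—F 5] → take C—F (5); add C.
The 3rd edge added is A—D.

A-D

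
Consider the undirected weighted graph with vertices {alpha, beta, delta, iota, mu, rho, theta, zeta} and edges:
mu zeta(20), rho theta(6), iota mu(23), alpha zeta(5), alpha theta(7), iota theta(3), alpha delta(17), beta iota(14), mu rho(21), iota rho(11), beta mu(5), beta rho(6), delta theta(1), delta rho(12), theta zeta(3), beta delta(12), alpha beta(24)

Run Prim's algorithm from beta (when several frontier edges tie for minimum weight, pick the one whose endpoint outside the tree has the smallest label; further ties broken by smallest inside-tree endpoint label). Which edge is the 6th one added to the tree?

theta-zeta

Prim's algorithm from beta:
Step 1: cheapest edge leaving the tree is beta mu (5); add mu.
Step 2: cheapest edge leaving the tree is beta rho (6); add rho.
Step 3: cheapest edge leaving the tree is rho theta (6); add theta.
Step 4: cheapest edge leaving the tree is delta theta (1); add delta.
Step 5: cheapest edge leaving the tree is iota theta (3); add iota.
Step 6: cheapest edge leaving the tree is theta zeta (3); add zeta.
Step 7: cheapest edge leaving the tree is alpha zeta (5); add alpha.
The 6th edge added is theta zeta.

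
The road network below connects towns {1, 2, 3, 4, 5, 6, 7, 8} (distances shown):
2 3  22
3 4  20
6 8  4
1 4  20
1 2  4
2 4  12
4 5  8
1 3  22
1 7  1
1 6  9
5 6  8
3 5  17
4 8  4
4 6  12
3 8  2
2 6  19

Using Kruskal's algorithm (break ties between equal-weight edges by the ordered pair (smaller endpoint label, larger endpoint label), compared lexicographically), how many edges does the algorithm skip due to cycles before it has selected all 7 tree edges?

1

Sort edges by weight, then run Kruskal:
1 7 (1): add — endpoints in different components.
3 8 (2): add — endpoints in different components.
1 2 (4): add — endpoints in different components.
4 8 (4): add — endpoints in different components.
6 8 (4): add — endpoints in different components.
4 5 (8): add — endpoints in different components.
5 6 (8): skip — 5 and 6 already connected.
1 6 (9): add — endpoints in different components.
Edges rejected before the tree was complete: 1.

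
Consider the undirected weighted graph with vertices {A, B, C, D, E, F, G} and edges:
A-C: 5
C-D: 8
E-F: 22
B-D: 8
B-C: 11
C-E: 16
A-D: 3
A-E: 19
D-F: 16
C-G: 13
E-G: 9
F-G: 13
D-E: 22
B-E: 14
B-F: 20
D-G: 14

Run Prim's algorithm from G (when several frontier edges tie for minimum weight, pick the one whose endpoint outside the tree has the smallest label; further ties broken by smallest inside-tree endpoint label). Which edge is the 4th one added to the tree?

Prim, starting at G.
Step 1: cheapest edge leaving the tree is E-G (9); add E.
Step 2: cheapest edge leaving the tree is C-G (13); add C.
Step 3: cheapest edge leaving the tree is A-C (5); add A.
Step 4: cheapest edge leaving the tree is A-D (3); add D.
Step 5: cheapest edge leaving the tree is B-D (8); add B.
Step 6: cheapest edge leaving the tree is F-G (13); add F.
The 4th edge added is A-D.

A-D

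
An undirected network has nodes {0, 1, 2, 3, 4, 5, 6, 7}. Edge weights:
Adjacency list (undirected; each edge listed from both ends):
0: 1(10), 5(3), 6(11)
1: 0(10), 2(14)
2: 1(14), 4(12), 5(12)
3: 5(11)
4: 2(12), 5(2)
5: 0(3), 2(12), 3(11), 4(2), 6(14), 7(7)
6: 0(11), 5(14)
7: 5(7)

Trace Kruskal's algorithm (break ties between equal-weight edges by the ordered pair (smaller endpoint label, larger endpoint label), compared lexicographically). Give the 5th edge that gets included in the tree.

Kruskal: consider edges lightest-first.
4—5 (2): add — endpoints in different components.
0—5 (3): add — endpoints in different components.
5—7 (7): add — endpoints in different components.
0—1 (10): add — endpoints in different components.
0—6 (11): add — endpoints in different components.
3—5 (11): add — endpoints in different components.
2—4 (12): add — endpoints in different components.
The 5th edge added is 0—6.

0-6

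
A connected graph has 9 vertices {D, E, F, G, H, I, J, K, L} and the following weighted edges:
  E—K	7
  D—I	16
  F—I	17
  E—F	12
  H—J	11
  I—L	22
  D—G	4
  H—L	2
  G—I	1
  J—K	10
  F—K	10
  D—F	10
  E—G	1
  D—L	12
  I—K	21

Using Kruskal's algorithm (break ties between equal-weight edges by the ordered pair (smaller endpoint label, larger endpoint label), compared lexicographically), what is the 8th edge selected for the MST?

H-J

Kruskal's algorithm — process edges by increasing weight (ties by edge label):
E—G (1): add — endpoints in different components.
G—I (1): add — endpoints in different components.
H—L (2): add — endpoints in different components.
D—G (4): add — endpoints in different components.
E—K (7): add — endpoints in different components.
D—F (10): add — endpoints in different components.
F—K (10): skip — F and K already connected.
J—K (10): add — endpoints in different components.
H—J (11): add — endpoints in different components.
The 8th edge added is H—J.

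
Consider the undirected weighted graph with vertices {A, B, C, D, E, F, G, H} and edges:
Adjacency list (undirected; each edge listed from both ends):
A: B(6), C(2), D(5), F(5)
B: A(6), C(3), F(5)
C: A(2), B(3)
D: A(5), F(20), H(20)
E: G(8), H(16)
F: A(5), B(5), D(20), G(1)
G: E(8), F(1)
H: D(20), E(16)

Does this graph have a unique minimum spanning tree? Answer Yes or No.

No

Sort edges by weight, then run Kruskal:
F–G (1): add — endpoints in different components.
A–C (2): add — endpoints in different components.
B–C (3): add — endpoints in different components.
A–D (5): add — endpoints in different components.
A–F (5): add — endpoints in different components.
B–F (5): skip — B and F already connected.
A–B (6): skip — A and B already connected.
E–G (8): add — endpoints in different components.
E–H (16): add — endpoints in different components.
Non-tree edge B–F has weight 5, equal to the heaviest edge on its tree cycle — swapping gives another MST of the same weight. Not unique.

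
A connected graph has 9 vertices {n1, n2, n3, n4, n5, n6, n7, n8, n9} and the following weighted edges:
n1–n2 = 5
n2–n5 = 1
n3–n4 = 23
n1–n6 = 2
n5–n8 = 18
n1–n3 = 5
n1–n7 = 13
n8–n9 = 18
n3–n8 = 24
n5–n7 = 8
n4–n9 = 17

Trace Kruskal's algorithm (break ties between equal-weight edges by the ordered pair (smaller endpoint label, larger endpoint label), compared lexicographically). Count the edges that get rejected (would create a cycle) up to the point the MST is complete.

1

Kruskal's algorithm — process edges by increasing weight (ties by edge label):
n2–n5 (1): add — endpoints in different components.
n1–n6 (2): add — endpoints in different components.
n1–n2 (5): add — endpoints in different components.
n1–n3 (5): add — endpoints in different components.
n5–n7 (8): add — endpoints in different components.
n1–n7 (13): skip — n1 and n7 already connected.
n4–n9 (17): add — endpoints in different components.
n5–n8 (18): add — endpoints in different components.
n8–n9 (18): add — endpoints in different components.
Edges rejected before the tree was complete: 1.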